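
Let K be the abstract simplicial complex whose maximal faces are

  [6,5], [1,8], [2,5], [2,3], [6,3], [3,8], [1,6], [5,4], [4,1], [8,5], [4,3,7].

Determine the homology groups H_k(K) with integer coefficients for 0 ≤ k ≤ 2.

We work with the vertex ordering 1 < 2 < 3 < 4 < 5 < 6 < 7 < 8. The simplices of K, each written with vertices in increasing order, are:

  0-simplices (8): [1], [2], [3], [4], [5], [6], [7], [8]
  1-simplices (13): [1,4], [1,6], [1,8], [2,3], [2,5], [3,4], [3,6], [3,7], [3,8], [4,5], [4,7], [5,6], [5,8]
  2-simplices (1): [3,4,7]

so the chain groups are C_0 ≅ Z^8, C_1 ≅ Z^13, C_2 ≅ Z^1.

∂_1: C_1 → C_0 is given by ∂[p,q] = [q] − [p]. For instance
  ∂[3,6] = [6] − [3].
The 8×13 boundary matrix has rank 7 and Smith normal form diag(1,1,1,1,1,1,1).

∂_2: C_2 → C_1 maps a triangle to the signed sum of its edges. For instance
  ∂[3,4,7] = [4,7] − [3,7] + [3,4].
The resulting 13×1 matrix has rank 1, and its Smith normal form has invariant factors (1).

Now H_k = ker ∂_k / im ∂_{k+1}, so:

  H_0: rank C_0 − rank ∂_1 = 8 − 7 = 1, and the invariant factors of ∂_1 are all 1, so H_0 = Z.
  H_1: rank ker ∂_1 − rank ∂_2 = (13 − 7) − 1 = 5, and the invariant factors of ∂_2 are all 1, so H_1 = Z^5.
  H_2: rank ker ∂_2 − rank ∂_3 = (1 − 1) − 0 = 0, and there is no ∂_3, so H_2 = 0.

H_0 = Z,  H_1 = Z^5,  H_2 = 0.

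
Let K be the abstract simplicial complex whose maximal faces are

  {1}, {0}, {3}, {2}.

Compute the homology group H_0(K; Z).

We work with the vertex ordering 0 < 1 < 2 < 3. The simplices of K, each written with vertices in increasing order, are:

  0-simplices (4): [0], [1], [2], [3]

so the chain groups are C_0 ≅ Z^4.

Reading off H_k = ker ∂_k / im ∂_{k+1}:

  H_0: rank C_0 − rank ∂_1 = 4 − 0 = 4, and there is no ∂_1, so H_0 = Z^4.

(K is a triangulation of a set of 4 points.)

H_0 = Z^4.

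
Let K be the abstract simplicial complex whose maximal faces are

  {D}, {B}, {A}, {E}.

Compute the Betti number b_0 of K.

K has 4 vertices.
rank ∂_0 = 0, rank ∂_1 = 0 ⇒ b_0 = 4 − 0 − 0 = 4. So H_0 ≅ Z^4.

b_0 = 4.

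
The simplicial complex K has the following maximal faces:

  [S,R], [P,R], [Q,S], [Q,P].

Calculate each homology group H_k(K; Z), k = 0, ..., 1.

H_0 = Z,  H_1 = Z.

We work with the vertex ordering P < Q < R < S. The simplices of K, each written with vertices in increasing order, are:

  0-simplices (4): P, Q, R, S
  1-simplices (4): PQ, PR, QS, RS

so the chain groups are C_0 ≅ Z^4, C_1 ≅ Z^4.

∂_1: C_1 → C_0 maps an edge to its endpoints' difference, ∂[p,q] = q − p.
The resulting 4×4 matrix has rank 3, and its Smith normal form has invariant factors (1,1,1).

Now H_k = ker ∂_k / im ∂_{k+1}, so:

  H_0: rank C_0 − rank ∂_1 = 4 − 3 = 1, and the invariant factors of ∂_1 are all 1, so H_0 = Z.
  H_1: rank ker ∂_1 − rank ∂_2 = (4 − 3) − 0 = 1, and there is no ∂_2, so H_1 = Z.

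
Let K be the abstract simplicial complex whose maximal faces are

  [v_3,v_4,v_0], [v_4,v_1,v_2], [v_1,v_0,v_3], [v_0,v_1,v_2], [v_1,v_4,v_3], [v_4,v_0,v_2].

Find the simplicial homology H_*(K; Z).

Take the total order v_0 < v_1 < v_2 < v_3 < v_4 on the vertex set. Then K (dimension 2) consists of the simplices:

  0-simplices (5): [v_0], [v_1], [v_2], [v_3], [v_4]
  1-simplices (9): [v_0,v_1], [v_0,v_2], [v_0,v_3], [v_0,v_4], [v_1,v_2], [v_1,v_3], [v_1,v_4], [v_2,v_4], [v_3,v_4]
  2-simplices (6): [v_0,v_1,v_2], [v_0,v_1,v_3], [v_0,v_2,v_4], [v_0,v_3,v_4], [v_1,v_2,v_4], [v_1,v_3,v_4]

giving chain groups C_0 ≅ Z^5, C_1 ≅ Z^9, C_2 ≅ Z^6.

The boundary map ∂_1: C_1 → C_0 maps an edge to its endpoints' difference, ∂[p,q] = q − p. For instance
  ∂[v_2,v_4] = [v_4] − [v_2].
The 5×9 boundary matrix has rank 4 and Smith normal form diag(1,1,1,1).

The boundary map ∂_2: C_2 → C_1 maps a triangle to the signed sum of its edges. For instance
  ∂[v_0,v_1,v_2] = [v_1,v_2] − [v_0,v_2] + [v_0,v_1],
  ∂[v_0,v_1,v_3] = [v_1,v_3] − [v_0,v_3] + [v_0,v_1].
The resulting 9×6 matrix has rank 5, and its Smith normal form has invariant factors (1,1,1,1,1).

Computing H_k = (kernel of ∂_k) / (image of ∂_{k+1}):

  H_0: rank C_0 − rank ∂_1 = 5 − 4 = 1, and the invariant factors of ∂_1 are all 1, so H_0 = Z.
  H_1: rank ker ∂_1 − rank ∂_2 = (9 − 4) − 5 = 0, and the invariant factors of ∂_2 are all 1, so H_1 = 0.
  H_2: rank ker ∂_2 − rank ∂_3 = (6 − 5) − 0 = 1, and there is no ∂_3, so H_2 = Z.

As a check, the Euler characteristic is 5 − 9 + 6 = 2, which agrees with 1 − 0 + 1 = 2.
(K is a triangulation of the 2-sphere S^2.)

H_0 ≅ Z,  H_1 = 0,  H_2 ≅ Z.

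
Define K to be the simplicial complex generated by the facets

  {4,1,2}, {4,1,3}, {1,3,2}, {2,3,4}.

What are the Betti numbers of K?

Take the total order 1 < 2 < 3 < 4 on the vertex set. Then K (dimension 2) consists of the simplices:

  0-simplices (4): [1], [2], [3], [4]
  1-simplices (6): [1,2], [1,3], [1,4], [2,3], [2,4], [3,4]
  2-simplices (4): [1,2,3], [1,2,4], [1,3,4], [2,3,4]

Hence C_0 ≅ Z^4, C_1 ≅ Z^6, C_2 ≅ Z^4.

Boundary ∂_1: C_1 → C_0 is given by ∂[p,q] = [q] − [p]. For instance
  ∂[2,4] = [4] − [2].
As a 4×6 matrix over Z this has rank 3, with invariant factors (1,1,1).

∂_2: C_2 → C_1 maps a triangle to the signed sum of its edges. For instance
  ∂[1,3,4] = [3,4] − [1,4] + [1,3],
  ∂[1,2,4] = [2,4] − [1,4] + [1,2].
The 6×4 boundary matrix has rank 3 and Smith normal form diag(1,1,1).

From H_k ≅ ker(∂_k) / im(∂_{k+1}) we obtain:

  H_0: rank C_0 − rank ∂_1 = 4 − 3 = 1, and the invariant factors of ∂_1 are all 1, so H_0 ≅ Z.
  H_1: rank ker ∂_1 − rank ∂_2 = (6 − 3) − 3 = 0, and the invariant factors of ∂_2 are all 1, so H_1 ≅ 0.
  H_2: rank ker ∂_2 − rank ∂_3 = (4 − 3) − 0 = 1, and there is no ∂_3, so H_2 ≅ Z.

Hence the Betti numbers are b_0 = 1, b_1 = 0, b_2 = 1.

b_0 = 1, b_1 = 0, b_2 = 1.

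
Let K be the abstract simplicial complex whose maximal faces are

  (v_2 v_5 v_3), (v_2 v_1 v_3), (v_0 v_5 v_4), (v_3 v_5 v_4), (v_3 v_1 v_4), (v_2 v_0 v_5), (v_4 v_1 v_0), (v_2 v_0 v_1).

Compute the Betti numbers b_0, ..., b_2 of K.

b_0 = 1, b_1 = 0, b_2 = 1.

We work with the vertex ordering v_0 < v_1 < v_2 < v_3 < v_4 < v_5. The simplices of K, each written with vertices in increasing order, are:

  0-simplices (6): [v_0], [v_1], [v_2], [v_3], [v_4], [v_5]
  1-simplices (12): [v_0,v_1], [v_0,v_2], [v_0,v_4], [v_0,v_5], [v_1,v_2], [v_1,v_3], [v_1,v_4], [v_2,v_3], [v_2,v_5], [v_3,v_4], [v_3,v_5], [v_4,v_5]
  2-simplices (8): [v_0,v_1,v_2], [v_0,v_1,v_4], [v_0,v_2,v_5], [v_0,v_4,v_5], [v_1,v_2,v_3], [v_1,v_3,v_4], [v_2,v_3,v_5], [v_3,v_4,v_5]

so the chain groups are C_0 ≅ Z^6, C_1 ≅ Z^12, C_2 ≅ Z^8.

The boundary map ∂_1: C_1 → C_0 is given by ∂[p,q] = [q] − [p].
This gives a 6×12 integer matrix of rank 5; reducing to Smith normal form yields diagonal entries (1,1,1,1,1).

Boundary ∂_2: C_2 → C_1 acts by ∂[p,q,r] = [q,r] − [p,r] + [p,q]. For instance
  ∂[v_1,v_2,v_3] = [v_2,v_3] − [v_1,v_3] + [v_1,v_2],
  ∂[v_0,v_2,v_5] = [v_2,v_5] − [v_0,v_5] + [v_0,v_2].
This gives a 12×8 integer matrix of rank 7; reducing to Smith normal form yields diagonal entries (1,1,1,1,1,1,1).

Computing H_k = (kernel of ∂_k) / (image of ∂_{k+1}):

  H_0: rank C_0 − rank ∂_1 = 6 − 5 = 1, and the invariant factors of ∂_1 are all 1, so H_0 ≅ Z.
  H_1: rank ker ∂_1 − rank ∂_2 = (12 − 5) − 7 = 0, and the invariant factors of ∂_2 are all 1, so H_1 ≅ 0.
  H_2: rank ker ∂_2 − rank ∂_3 = (8 − 7) − 0 = 1, and there is no ∂_3, so H_2 ≅ Z.

Hence the Betti numbers are b_0 = 1, b_1 = 0, b_2 = 1.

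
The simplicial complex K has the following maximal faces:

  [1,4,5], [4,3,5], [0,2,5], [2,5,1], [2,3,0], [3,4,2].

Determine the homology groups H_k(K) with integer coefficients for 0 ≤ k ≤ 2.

H_0 = Z,  H_1 = Z,  H_2 = 0.

Take the total order 0 < 1 < 2 < 3 < 4 < 5 on the vertex set. Then K (dimension 2) consists of the simplices:

  0-simplices (6): [0], [1], [2], [3], [4], [5]
  1-simplices (12): [0,2], [0,3], [0,5], [1,2], [1,4], [1,5], [2,3], [2,4], [2,5], [3,4], [3,5], [4,5]
  2-simplices (6): [0,2,3], [0,2,5], [1,2,5], [1,4,5], [2,3,4], [3,4,5]

Hence C_0 ≅ Z^6, C_1 ≅ Z^12, C_2 ≅ Z^6.

∂_1: C_1 → C_0 sends each edge [p,q] (with p < q) to q − p. For instance
  ∂[0,3] = [3] − [0].
The resulting 6×12 matrix has rank 5, and its Smith normal form has invariant factors (1,1,1,1,1).

∂_2: C_2 → C_1 acts by ∂[p,q,r] = [q,r] − [p,r] + [p,q]. For instance
  ∂[0,2,3] = [2,3] − [0,3] + [0,2],
  ∂[3,4,5] = [4,5] − [3,5] + [3,4].
As a 12×6 matrix over Z this has rank 6, with invariant factors (1,1,1,1,1,1).

Reading off H_k = ker ∂_k / im ∂_{k+1}:

  H_0: rank C_0 − rank ∂_1 = 6 − 5 = 1, and the invariant factors of ∂_1 are all 1, so H_0 = Z.
  H_1: rank ker ∂_1 − rank ∂_2 = (12 − 5) − 6 = 1, and the invariant factors of ∂_2 are all 1, so H_1 = Z.
  H_2: rank ker ∂_2 − rank ∂_3 = (6 − 6) − 0 = 0, and there is no ∂_3, so H_2 = 0.

(K is a triangulation of the cylinder S^1 x I.)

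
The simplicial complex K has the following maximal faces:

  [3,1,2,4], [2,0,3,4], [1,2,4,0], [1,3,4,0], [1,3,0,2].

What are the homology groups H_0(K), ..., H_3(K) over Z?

H_0 ≅ Z,  H_1 = 0,  H_2 = 0,  H_3 ≅ Z.

Order the vertices as 0 < 1 < 2 < 3 < 4. Listing each simplex with vertices in this order, K has dimension 3 with simplices:

  0-simplices (5): [0], [1], [2], [3], [4]
  1-simplices (10): [0,1], [0,2], [0,3], [0,4], [1,2], [1,3], [1,4], [2,3], [2,4], [3,4]
  2-simplices (10): [0,1,2], [0,1,3], [0,1,4], [0,2,3], [0,2,4], [0,3,4], [1,2,3], [1,2,4], [1,3,4], [2,3,4]
  3-simplices (5): [0,1,2,3], [0,1,2,4], [0,1,3,4], [0,2,3,4], [1,2,3,4]

Hence C_0 ≅ Z^5, C_1 ≅ Z^10, C_2 ≅ Z^10, C_3 ≅ Z^5.

∂_1: C_1 → C_0 sends each edge [p,q] (with p < q) to q − p. For instance
  ∂[0,3] = [3] − [0].
The resulting 5×10 matrix has rank 4, and its Smith normal form has invariant factors (1,1,1,1).

∂_2: C_2 → C_1 acts by ∂[p,q,r] = [q,r] − [p,r] + [p,q]. For instance
  ∂[0,1,4] = [1,4] − [0,4] + [0,1],
  ∂[1,3,4] = [3,4] − [1,4] + [1,3].
The 10×10 boundary matrix has rank 6 and Smith normal form diag(1,1,1,1,1,1).

Boundary ∂_3: C_3 → C_2 sends each 3-simplex σ to the alternating sum Σ_i (−1)^i (σ with its i-th vertex removed). For instance
  ∂[0,1,2,3] = [1,2,3] − [0,2,3] + [0,1,3] − [0,1,2],
  ∂[1,2,3,4] = [2,3,4] − [1,3,4] + [1,2,4] − [1,2,3].
This gives a 10×5 integer matrix of rank 4; reducing to Smith normal form yields diagonal entries (1,1,1,1).

Now H_k = ker ∂_k / im ∂_{k+1}, so:

  H_0: rank C_0 − rank ∂_1 = 5 − 4 = 1, and the invariant factors of ∂_1 are all 1, so H_0 = Z.
  H_1: rank ker ∂_1 − rank ∂_2 = (10 − 4) − 6 = 0, and the invariant factors of ∂_2 are all 1, so H_1 = 0.
  H_2: rank ker ∂_2 − rank ∂_3 = (10 − 6) − 4 = 0, and the invariant factors of ∂_3 are all 1, so H_2 = 0.
  H_3: rank ker ∂_3 − rank ∂_4 = (5 − 4) − 0 = 1, and there is no ∂_4, so H_3 = Z.

(K is a triangulation of the 3-sphere S^3.)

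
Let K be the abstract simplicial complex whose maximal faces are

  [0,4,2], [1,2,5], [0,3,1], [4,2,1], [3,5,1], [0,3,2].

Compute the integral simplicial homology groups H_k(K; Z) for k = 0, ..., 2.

Order the vertices as 0 < 1 < 2 < 3 < 4 < 5. Listing each simplex with vertices in this order, K has dimension 2 with simplices:

  0-simplices (6): [0], [1], [2], [3], [4], [5]
  1-simplices (12): [0,1], [0,2], [0,3], [0,4], [1,2], [1,3], [1,4], [1,5], [2,3], [2,4], [2,5], [3,5]
  2-simplices (6): [0,1,3], [0,2,3], [0,2,4], [1,2,4], [1,2,5], [1,3,5]

so the chain groups are C_0 ≅ Z^6, C_1 ≅ Z^12, C_2 ≅ Z^6.

The boundary map ∂_1: C_1 → C_0 is given by ∂[p,q] = [q] − [p]. For instance
  ∂[2,4] = [4] − [2].
The resulting 6×12 matrix has rank 5, and its Smith normal form has invariant factors (1,1,1,1,1).

The boundary map ∂_2: C_2 → C_1 sends each 2-simplex [p,q,r] to [q,r] − [p,r] + [p,q]. For instance
  ∂[0,2,3] = [2,3] − [0,3] + [0,2],
  ∂[1,3,5] = [3,5] − [1,5] + [1,3].
The 12×6 boundary matrix has rank 6 and Smith normal form diag(1,1,1,1,1,1).

Reading off H_k = ker ∂_k / im ∂_{k+1}:

  H_0: rank C_0 − rank ∂_1 = 6 − 5 = 1, and the invariant factors of ∂_1 are all 1, so H_0 = Z.
  H_1: rank ker ∂_1 − rank ∂_2 = (12 − 5) − 6 = 1, and the invariant factors of ∂_2 are all 1, so H_1 = Z.
  H_2: rank ker ∂_2 − rank ∂_3 = (6 − 6) − 0 = 0, and there is no ∂_3, so H_2 = 0.

H_0 ≅ Z,  H_1 ≅ Z,  H_2 = 0.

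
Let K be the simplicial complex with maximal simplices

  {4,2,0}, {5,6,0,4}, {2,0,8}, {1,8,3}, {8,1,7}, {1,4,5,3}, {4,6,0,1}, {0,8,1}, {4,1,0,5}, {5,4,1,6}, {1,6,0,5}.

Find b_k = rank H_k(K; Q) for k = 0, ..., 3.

b_0 = 1, b_1 = 0, b_2 = 0, b_3 = 1.

Take the total order 0 < 1 < 2 < 3 < 4 < 5 < 6 < 7 < 8 on the vertex set. Then K (dimension 3) consists of the simplices:

  0-simplices (9): [0], [1], [2], [3], [4], [5], [6], [7], [8]
  1-simplices (21): [0,1], [0,2], [0,4], [0,5], [0,6], [0,8], [1,3], [1,4], [1,5], [1,6], [1,7], [1,8], [2,4], [2,8], [3,4], [3,5], [3,8], [4,5], [4,6], [5,6], [7,8]
  2-simplices (18): [0,1,4], [0,1,5], [0,1,6], [0,1,8], [0,2,4], [0,2,8], [0,4,5], [0,4,6], [0,5,6], [1,3,4], [1,3,5], [1,3,8], [1,4,5], [1,4,6], [1,5,6], [1,7,8], [3,4,5], [4,5,6]
  3-simplices (6): [0,1,4,5], [0,1,4,6], [0,1,5,6], [0,4,5,6], [1,3,4,5], [1,4,5,6]

giving chain groups C_0 ≅ Z^9, C_1 ≅ Z^21, C_2 ≅ Z^18, C_3 ≅ Z^6.

The boundary map ∂_1: C_1 → C_0 sends each edge [p,q] (with p < q) to q − p. For instance
  ∂[3,5] = [5] − [3].
The resulting 9×21 matrix has rank 8, and its Smith normal form has invariant factors (1,1,1,1,1,1,1,1).

The boundary map ∂_2: C_2 → C_1 sends each 2-simplex [p,q,r] to [q,r] − [p,r] + [p,q]. For instance
  ∂[0,5,6] = [5,6] − [0,6] + [0,5],
  ∂[1,7,8] = [7,8] − [1,8] + [1,7].
As a 21×18 matrix over Z this has rank 13, with invariant factors (1,1,1,1,1,1,1,1,1,1,1,1,1).

The boundary map ∂_3: C_3 → C_2 sends each 3-simplex σ to the alternating sum Σ_i (−1)^i (σ with its i-th vertex removed). For instance
  ∂[1,3,4,5] = [3,4,5] − [1,4,5] + [1,3,5] − [1,3,4],
  ∂[1,4,5,6] = [4,5,6] − [1,5,6] + [1,4,6] − [1,4,5].
The 18×6 boundary matrix has rank 5 and Smith normal form diag(1,1,1,1,1).

Computing H_k = (kernel of ∂_k) / (image of ∂_{k+1}):

  H_0: rank C_0 − rank ∂_1 = 9 − 8 = 1, and the invariant factors of ∂_1 are all 1, so H_0 = Z.
  H_1: rank ker ∂_1 − rank ∂_2 = (21 − 8) − 13 = 0, and the invariant factors of ∂_2 are all 1, so H_1 = 0.
  H_2: rank ker ∂_2 − rank ∂_3 = (18 − 13) − 5 = 0, and the invariant factors of ∂_3 are all 1, so H_2 = 0.
  H_3: rank ker ∂_3 − rank ∂_4 = (6 − 5) − 0 = 1, and there is no ∂_4, so H_3 = Z.

Hence the Betti numbers are b_0 = 1, b_1 = 0, b_2 = 0, b_3 = 1.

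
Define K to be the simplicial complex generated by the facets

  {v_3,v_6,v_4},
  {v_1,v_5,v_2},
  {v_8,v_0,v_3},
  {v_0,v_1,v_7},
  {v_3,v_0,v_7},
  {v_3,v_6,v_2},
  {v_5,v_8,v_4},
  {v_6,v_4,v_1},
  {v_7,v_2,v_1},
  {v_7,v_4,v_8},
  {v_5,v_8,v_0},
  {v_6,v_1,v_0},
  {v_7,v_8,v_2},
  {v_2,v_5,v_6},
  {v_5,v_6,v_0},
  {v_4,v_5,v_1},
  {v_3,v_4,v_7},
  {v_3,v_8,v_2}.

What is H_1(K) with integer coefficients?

Take the total order v_0 < v_1 < v_2 < v_3 < v_4 < v_5 < v_6 < v_7 < v_8 on the vertex set. Then K (dimension 2) consists of the simplices:

  0-simplices (9): [v_0], [v_1], [v_2], [v_3], [v_4], [v_5], [v_6], [v_7], [v_8]
  1-simplices (27): (27 of them)
  2-simplices (18): (18 of them)

Hence C_0 ≅ Z^9, C_1 ≅ Z^27, C_2 ≅ Z^18.

∂_1: C_1 → C_0 is given by ∂[p,q] = [q] − [p].
The resulting 9×27 matrix has rank 8, and its Smith normal form has invariant factors (1,1,1,1,1,1,1,1).

∂_2: C_2 → C_1 maps a triangle to the signed sum of its edges. For instance
  ∂[v_0,v_3,v_8] = [v_3,v_8] − [v_0,v_8] + [v_0,v_3],
  ∂[v_1,v_2,v_5] = [v_2,v_5] − [v_1,v_5] + [v_1,v_2].
This gives a 27×18 integer matrix of rank 18; reducing to Smith normal form yields diagonal entries (1,1,1,1,1,1,1,1,1,1,1,1,1,1,1,1,1,2).

From H_k ≅ ker(∂_k) / im(∂_{k+1}) we obtain:

  H_1: rank ker ∂_1 − rank ∂_2 = (27 − 8) − 18 = 1, and ∂_2 has invariant factor 2 > 1, so H_1 ≅ Z ⊕ Z/2Z.

(K is a triangulation of the Klein bottle.)

H_1 ≅ Z ⊕ Z/2Z.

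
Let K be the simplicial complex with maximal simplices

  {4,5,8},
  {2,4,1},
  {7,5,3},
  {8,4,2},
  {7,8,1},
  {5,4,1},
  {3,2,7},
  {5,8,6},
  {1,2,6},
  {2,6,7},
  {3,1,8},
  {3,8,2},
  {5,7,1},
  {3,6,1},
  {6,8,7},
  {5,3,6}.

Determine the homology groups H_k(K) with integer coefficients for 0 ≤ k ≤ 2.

Order the vertices as 1 < 2 < 3 < 4 < 5 < 6 < 7 < 8. Listing each simplex with vertices in this order, K has dimension 2 with simplices:

  0-simplices (8): [1], [2], [3], [4], [5], [6], [7], [8]
  1-simplices (24): (24 of them)
  2-simplices (16): [1,2,4], [1,2,6], [1,3,6], [1,3,8], [1,4,5], [1,5,7], [1,7,8], [2,3,7], [2,3,8], [2,4,8], [2,6,7], [3,5,6], [3,5,7], [4,5,8], [5,6,8], [6,7,8]

Hence C_0 ≅ Z^8, C_1 ≅ Z^24, C_2 ≅ Z^16.

Boundary ∂_1: C_1 → C_0 maps an edge to its endpoints' difference, ∂[p,q] = q − p. For instance
  ∂[1,3] = [3] − [1].
The 8×24 boundary matrix has rank 7 and Smith normal form diag(1,1,1,1,1,1,1).

Boundary ∂_2: C_2 → C_1 maps a triangle to the signed sum of its edges. For instance
  ∂[1,2,4] = [2,4] − [1,4] + [1,2],
  ∂[1,4,5] = [4,5] − [1,5] + [1,4].
The resulting 24×16 matrix has rank 15, and its Smith normal form has invariant factors (1,1,1,1,1,1,1,1,1,1,1,1,1,1,1).

Now H_k = ker ∂_k / im ∂_{k+1}, so:

  H_0: rank C_0 − rank ∂_1 = 8 − 7 = 1, and the invariant factors of ∂_1 are all 1, so H_0 = Z.
  H_1: rank ker ∂_1 − rank ∂_2 = (24 − 7) − 15 = 2, and the invariant factors of ∂_2 are all 1, so H_1 = Z^2.
  H_2: rank ker ∂_2 − rank ∂_3 = (16 − 15) − 0 = 1, and there is no ∂_3, so H_2 = Z.

As a check, the Euler characteristic is 8 − 24 + 16 = 0, which agrees with 1 − 2 + 1 = 0.

H_0 = Z,  H_1 = Z^2,  H_2 = Z.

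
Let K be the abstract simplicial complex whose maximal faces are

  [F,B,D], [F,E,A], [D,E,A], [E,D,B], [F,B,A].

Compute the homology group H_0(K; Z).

We work with the vertex ordering A < B < D < E < F. The simplices of K, each written with vertices in increasing order, are:

  0-simplices (5): A, B, D, E, F
  1-simplices (10): AB, AD, AE, AF, BD, BE, BF, DE, DF, EF
  2-simplices (5): ABF, ADE, AEF, BDE, BDF

giving chain groups C_0 ≅ Z^5, C_1 ≅ Z^10, C_2 ≅ Z^5.

Boundary ∂_1: C_1 → C_0 is given by ∂[p,q] = [q] − [p]. For instance
  ∂EF = F − E.
The 5×10 boundary matrix has rank 4 and Smith normal form diag(1,1,1,1).

Boundary ∂_2: C_2 → C_1 maps a triangle to the signed sum of its edges. For instance
  ∂ADE = DE − AE + AD,
  ∂AEF = EF − AF + AE.
This gives a 10×5 integer matrix of rank 5; reducing to Smith normal form yields diagonal entries (1,1,1,1,1).

Computing H_k = (kernel of ∂_k) / (image of ∂_{k+1}):

  H_0: rank C_0 − rank ∂_1 = 5 − 4 = 1, and the invariant factors of ∂_1 are all 1, so H_0 ≅ Z.

H_0 ≅ Z.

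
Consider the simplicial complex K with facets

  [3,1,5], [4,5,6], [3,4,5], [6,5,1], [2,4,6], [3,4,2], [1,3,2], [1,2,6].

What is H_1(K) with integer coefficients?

H_1 ≅ 0.

We work with the vertex ordering 1 < 2 < 3 < 4 < 5 < 6. The simplices of K, each written with vertices in increasing order, are:

  0-simplices (6): [1], [2], [3], [4], [5], [6]
  1-simplices (12): [1,2], [1,3], [1,5], [1,6], [2,3], [2,4], [2,6], [3,4], [3,5], [4,5], [4,6], [5,6]
  2-simplices (8): [1,2,3], [1,2,6], [1,3,5], [1,5,6], [2,3,4], [2,4,6], [3,4,5], [4,5,6]

so the chain groups are C_0 ≅ Z^6, C_1 ≅ Z^12, C_2 ≅ Z^8.

Boundary ∂_1: C_1 → C_0 is given by ∂[p,q] = [q] − [p]. For instance
  ∂[2,3] = [3] − [2].
As a 6×12 matrix over Z this has rank 5, with invariant factors (1,1,1,1,1).

Boundary ∂_2: C_2 → C_1 maps a triangle to the signed sum of its edges. For instance
  ∂[1,5,6] = [5,6] − [1,6] + [1,5],
  ∂[1,2,3] = [2,3] − [1,3] + [1,2].
This gives a 12×8 integer matrix of rank 7; reducing to Smith normal form yields diagonal entries (1,1,1,1,1,1,1).

Reading off H_k = ker ∂_k / im ∂_{k+1}:

  H_1: rank ker ∂_1 − rank ∂_2 = (12 − 5) − 7 = 0, and the invariant factors of ∂_2 are all 1, so H_1 = 0.

(K is a triangulation of the 2-sphere S^2.)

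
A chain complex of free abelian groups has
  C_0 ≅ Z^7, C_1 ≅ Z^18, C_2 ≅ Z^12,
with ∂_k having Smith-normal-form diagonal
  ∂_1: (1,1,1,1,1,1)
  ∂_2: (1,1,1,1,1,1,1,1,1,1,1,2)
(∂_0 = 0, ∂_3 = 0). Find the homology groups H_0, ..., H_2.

H_0 ≅ Z,  H_1 ≅ Z/2Z,  H_2 = 0.

H_0: b_0 = 7 − 0 − 6 = 1; torsion from ∂_1 factors > 1: none. So H_0 ≅ Z.
H_1: b_1 = 18 − 6 − 12 = 0; torsion from ∂_2 factors > 1: [2]. So H_1 ≅ Z/2Z.
H_2: b_2 = 12 − 12 − 0 = 0; torsion from ∂_3 factors > 1: none. So H_2 ≅ 0.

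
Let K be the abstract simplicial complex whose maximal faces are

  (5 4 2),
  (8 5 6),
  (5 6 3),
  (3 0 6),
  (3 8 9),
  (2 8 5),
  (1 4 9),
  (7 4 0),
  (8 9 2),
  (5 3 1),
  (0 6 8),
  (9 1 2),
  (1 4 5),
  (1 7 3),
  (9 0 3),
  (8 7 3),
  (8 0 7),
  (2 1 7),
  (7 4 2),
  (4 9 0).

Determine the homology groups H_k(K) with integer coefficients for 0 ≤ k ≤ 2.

H_0 ≅ Z,  H_1 ≅ Z ⊕ Z/2Z,  H_2 = 0.

Take the total order 0 < 1 < 2 < 3 < 4 < 5 < 6 < 7 < 8 < 9 on the vertex set. Then K (dimension 2) consists of the simplices:

  0-simplices (10): [0], [1], [2], [3], [4], [5], [6], [7], [8], [9]
  1-simplices (30): (30 of them)
  2-simplices (20): (20 of them)

giving chain groups C_0 ≅ Z^10, C_1 ≅ Z^30, C_2 ≅ Z^20.

Boundary ∂_1: C_1 → C_0 is given by ∂[p,q] = [q] − [p]. For instance
  ∂[4,9] = [9] − [4].
The resulting 10×30 matrix has rank 9, and its Smith normal form has invariant factors (1,1,1,1,1,1,1,1,1).

∂_2: C_2 → C_1 acts by ∂[p,q,r] = [q,r] − [p,r] + [p,q]. For instance
  ∂[1,4,5] = [4,5] − [1,5] + [1,4],
  ∂[0,6,8] = [6,8] − [0,8] + [0,6].
The 30×20 boundary matrix has rank 20 and Smith normal form diag(1,1,1,1,1,1,1,1,1,1,1,1,1,1,1,1,1,1,1,2).

From H_k ≅ ker(∂_k) / im(∂_{k+1}) we obtain:

  H_0: rank C_0 − rank ∂_1 = 10 − 9 = 1, and the invariant factors of ∂_1 are all 1, so H_0 = Z.
  H_1: rank ker ∂_1 − rank ∂_2 = (30 − 9) − 20 = 1, and ∂_2 has invariant factor 2 > 1, so H_1 = Z ⊕ Z/2Z.
  H_2: rank ker ∂_2 − rank ∂_3 = (20 − 20) − 0 = 0, and there is no ∂_3, so H_2 = 0.

(K is a triangulation of the Klein bottle.)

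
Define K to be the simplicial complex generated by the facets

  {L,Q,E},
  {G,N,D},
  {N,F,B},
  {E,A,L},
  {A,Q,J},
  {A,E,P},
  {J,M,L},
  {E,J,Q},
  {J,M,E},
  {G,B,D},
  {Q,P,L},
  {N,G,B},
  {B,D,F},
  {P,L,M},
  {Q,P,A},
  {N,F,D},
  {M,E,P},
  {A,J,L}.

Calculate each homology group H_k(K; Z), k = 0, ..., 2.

H_0 ≅ Z^2,  H_1 ≅ Z/2,  H_2 ≅ Z.

Order the vertices as A < B < D < E < F < G < J < L < M < N < P < Q. Listing each simplex with vertices in this order, K has dimension 2 with simplices:

  0-simplices (12): A, B, D, E, F, G, J, L, M, N, P, Q
  1-simplices (27): AE, AJ, AL, AP, AQ, BD, BF, BG, BN, DF, DG, DN, EJ, EL, EM, EP, EQ, FN, GN, JL, JM, JQ, LM, LP, LQ, MP, PQ
  2-simplices (18): AEL, AEP, AJL, AJQ, APQ, BDF, BDG, BFN, BGN, DFN, DGN, EJM, EJQ, ELQ, EMP, JLM, LMP, LPQ

so the chain groups are C_0 ≅ Z^12, C_1 ≅ Z^27, C_2 ≅ Z^18.

Boundary ∂_1: C_1 → C_0 sends each edge [p,q] (with p < q) to q − p.
As a 12×27 matrix over Z this has rank 10, with invariant factors (1,1,1,1,1,1,1,1,1,1).

Boundary ∂_2: C_2 → C_1 sends each 2-simplex [p,q,r] to [q,r] − [p,r] + [p,q]. For instance
  ∂AJL = JL − AL + AJ,
  ∂BDG = DG − BG + BD.
As a 27×18 matrix over Z this has rank 17, with invariant factors (1,1,1,1,1,1,1,1,1,1,1,1,1,1,1,1,2).

Now H_k = ker ∂_k / im ∂_{k+1}, so:

  H_0: rank C_0 − rank ∂_1 = 12 − 10 = 2, and the invariant factors of ∂_1 are all 1, so H_0 = Z^2.
  H_1: rank ker ∂_1 − rank ∂_2 = (27 − 10) − 17 = 0, and ∂_2 has invariant factor 2 > 1, so H_1 = Z/2.
  H_2: rank ker ∂_2 − rank ∂_3 = (18 − 17) − 0 = 1, and there is no ∂_3, so H_2 = Z.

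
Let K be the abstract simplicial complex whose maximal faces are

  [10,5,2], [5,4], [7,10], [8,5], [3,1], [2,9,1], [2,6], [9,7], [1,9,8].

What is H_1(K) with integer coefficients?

Order the vertices as 1 < 2 < 3 < 4 < 5 < 6 < 7 < 8 < 9 < 10. Listing each simplex with vertices in this order, K has dimension 2 with simplices:

  0-simplices (10): [1], [2], [3], [4], [5], [6], [7], [8], [9], [10]
  1-simplices (14): [1,2], [1,3], [1,8], [1,9], [2,5], [2,6], [2,9], [2,10], [4,5], [5,8], [5,10], [7,9], [7,10], [8,9]
  2-simplices (3): [1,2,9], [1,8,9], [2,5,10]

giving chain groups C_0 ≅ Z^10, C_1 ≅ Z^14, C_2 ≅ Z^3.

∂_1: C_1 → C_0 sends each edge [p,q] (with p < q) to q − p. For instance
  ∂[1,3] = [3] − [1].
The resulting 10×14 matrix has rank 9, and its Smith normal form has invariant factors (1,1,1,1,1,1,1,1,1).

∂_2: C_2 → C_1 sends each 2-simplex [p,q,r] to [q,r] − [p,r] + [p,q]. For instance
  ∂[2,5,10] = [5,10] − [2,10] + [2,5],
  ∂[1,2,9] = [2,9] − [1,9] + [1,2].
The resulting 14×3 matrix has rank 3, and its Smith normal form has invariant factors (1,1,1).

From H_k ≅ ker(∂_k) / im(∂_{k+1}) we obtain:

  H_1: rank ker ∂_1 − rank ∂_2 = (14 − 9) − 3 = 2, and the invariant factors of ∂_2 are all 1, so H_1 ≅ Z^2.

H_1 ≅ Z^2.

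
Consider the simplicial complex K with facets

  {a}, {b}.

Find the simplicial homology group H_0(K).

We work with the vertex ordering a < b. The simplices of K, each written with vertices in increasing order, are:

  0-simplices (2): a, b

so the chain groups are C_0 ≅ Z^2.

Now H_k = ker ∂_k / im ∂_{k+1}, so:

  H_0: rank C_0 − rank ∂_1 = 2 − 0 = 2, and there is no ∂_1, so H_0 ≅ Z^2.

(K is a triangulation of a set of 2 points.)

H_0 ≅ Z^2.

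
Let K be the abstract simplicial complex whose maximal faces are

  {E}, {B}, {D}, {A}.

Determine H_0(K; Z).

H_0 = Z^4.

Take the total order A < B < D < E on the vertex set. Then K (dimension 0) consists of the simplices:

  0-simplices (4): A, B, D, E

so the chain groups are C_0 ≅ Z^4.

From H_k ≅ ker(∂_k) / im(∂_{k+1}) we obtain:

  H_0: rank C_0 − rank ∂_1 = 4 − 0 = 4, and there is no ∂_1, so H_0 ≅ Z^4.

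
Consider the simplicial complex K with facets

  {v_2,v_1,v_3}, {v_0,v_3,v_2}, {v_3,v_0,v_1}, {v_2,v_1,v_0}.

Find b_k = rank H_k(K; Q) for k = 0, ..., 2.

Order the vertices as v_0 < v_1 < v_2 < v_3. Listing each simplex with vertices in this order, K has dimension 2 with simplices:

  0-simplices (4): [v_0], [v_1], [v_2], [v_3]
  1-simplices (6): [v_0,v_1], [v_0,v_2], [v_0,v_3], [v_1,v_2], [v_1,v_3], [v_2,v_3]
  2-simplices (4): [v_0,v_1,v_2], [v_0,v_1,v_3], [v_0,v_2,v_3], [v_1,v_2,v_3]

so the chain groups are C_0 ≅ Z^4, C_1 ≅ Z^6, C_2 ≅ Z^4.

The boundary map ∂_1: C_1 → C_0 maps an edge to its endpoints' difference, ∂[p,q] = q − p. For instance
  ∂[v_2,v_3] = [v_3] − [v_2].
The 4×6 boundary matrix has rank 3 and Smith normal form diag(1,1,1).

The boundary map ∂_2: C_2 → C_1 maps a triangle to the signed sum of its edges. For instance
  ∂[v_0,v_1,v_2] = [v_1,v_2] − [v_0,v_2] + [v_0,v_1],
  ∂[v_0,v_2,v_3] = [v_2,v_3] − [v_0,v_3] + [v_0,v_2].
The 6×4 boundary matrix has rank 3 and Smith normal form diag(1,1,1).

Reading off H_k = ker ∂_k / im ∂_{k+1}:

  H_0: rank C_0 − rank ∂_1 = 4 − 3 = 1, and the invariant factors of ∂_1 are all 1, so H_0 = Z.
  H_1: rank ker ∂_1 − rank ∂_2 = (6 − 3) − 3 = 0, and the invariant factors of ∂_2 are all 1, so H_1 = 0.
  H_2: rank ker ∂_2 − rank ∂_3 = (4 − 3) − 0 = 1, and there is no ∂_3, so H_2 = Z.

(K is a triangulation of the 2-sphere S^2.)

Hence the Betti numbers are b_0 = 1, b_1 = 0, b_2 = 1.

b_0 = 1, b_1 = 0, b_2 = 1.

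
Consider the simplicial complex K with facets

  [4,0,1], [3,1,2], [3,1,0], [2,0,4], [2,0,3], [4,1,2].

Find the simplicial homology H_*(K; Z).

H_0 = Z,  H_1 = 0,  H_2 = Z.

We work with the vertex ordering 0 < 1 < 2 < 3 < 4. The simplices of K, each written with vertices in increasing order, are:

  0-simplices (5): [0], [1], [2], [3], [4]
  1-simplices (9): [0,1], [0,2], [0,3], [0,4], [1,2], [1,3], [1,4], [2,3], [2,4]
  2-simplices (6): [0,1,3], [0,1,4], [0,2,3], [0,2,4], [1,2,3], [1,2,4]

giving chain groups C_0 ≅ Z^5, C_1 ≅ Z^9, C_2 ≅ Z^6.

∂_1: C_1 → C_0 maps an edge to its endpoints' difference, ∂[p,q] = q − p.
This gives a 5×9 integer matrix of rank 4; reducing to Smith normal form yields diagonal entries (1,1,1,1).

Boundary ∂_2: C_2 → C_1 maps a triangle to the signed sum of its edges. For instance
  ∂[0,2,3] = [2,3] − [0,3] + [0,2],
  ∂[1,2,4] = [2,4] − [1,4] + [1,2].
The 9×6 boundary matrix has rank 5 and Smith normal form diag(1,1,1,1,1).

Reading off H_k = ker ∂_k / im ∂_{k+1}:

  H_0: rank C_0 − rank ∂_1 = 5 − 4 = 1, and the invariant factors of ∂_1 are all 1, so H_0 = Z.
  H_1: rank ker ∂_1 − rank ∂_2 = (9 − 4) − 5 = 0, and the invariant factors of ∂_2 are all 1, so H_1 = 0.
  H_2: rank ker ∂_2 − rank ∂_3 = (6 − 5) − 0 = 1, and there is no ∂_3, so H_2 = Z.

As a check, the Euler characteristic is 5 − 9 + 6 = 2, which agrees with 1 − 0 + 1 = 2.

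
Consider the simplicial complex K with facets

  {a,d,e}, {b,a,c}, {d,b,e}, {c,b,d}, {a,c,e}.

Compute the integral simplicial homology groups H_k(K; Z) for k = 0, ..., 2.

H_0 = Z,  H_1 = Z,  H_2 = 0.

We work with the vertex ordering a < b < c < d < e. The simplices of K, each written with vertices in increasing order, are:

  0-simplices (5): a, b, c, d, e
  1-simplices (10): ab, ac, ad, ae, bc, bd, be, cd, ce, de
  2-simplices (5): abc, ace, ade, bcd, bde

giving chain groups C_0 ≅ Z^5, C_1 ≅ Z^10, C_2 ≅ Z^5.

∂_1: C_1 → C_0 is given by ∂[p,q] = [q] − [p].
This gives a 5×10 integer matrix of rank 4; reducing to Smith normal form yields diagonal entries (1,1,1,1).

Boundary ∂_2: C_2 → C_1 acts by ∂[p,q,r] = [q,r] − [p,r] + [p,q]. For instance
  ∂ace = ce − ae + ac,
  ∂bcd = cd − bd + bc.
As a 10×5 matrix over Z this has rank 5, with invariant factors (1,1,1,1,1).

From H_k ≅ ker(∂_k) / im(∂_{k+1}) we obtain:

  H_0: rank C_0 − rank ∂_1 = 5 − 4 = 1, and the invariant factors of ∂_1 are all 1, so H_0 = Z.
  H_1: rank ker ∂_1 − rank ∂_2 = (10 − 4) − 5 = 1, and the invariant factors of ∂_2 are all 1, so H_1 = Z.
  H_2: rank ker ∂_2 − rank ∂_3 = (5 − 5) − 0 = 0, and there is no ∂_3, so H_2 = 0.

(K is a triangulation of the Möbius band.)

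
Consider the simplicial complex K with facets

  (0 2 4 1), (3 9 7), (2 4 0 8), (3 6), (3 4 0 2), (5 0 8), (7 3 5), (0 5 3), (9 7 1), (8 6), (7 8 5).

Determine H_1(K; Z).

Order the vertices as 0 < 1 < 2 < 3 < 4 < 5 < 6 < 7 < 8 < 9. Listing each simplex with vertices in this order, K has dimension 3 with simplices:

  0-simplices (10): [0], [1], [2], [3], [4], [5], [6], [7], [8], [9]
  1-simplices (24): (24 of them)
  2-simplices (16): [0,1,2], [0,1,4], [0,2,3], [0,2,4], [0,2,8], [0,3,4], [0,3,5], [0,4,8], [0,5,8], [1,2,4], [1,7,9], [2,3,4], [2,4,8], [3,5,7], [3,7,9], [5,7,8]
  3-simplices (3): [0,1,2,4], [0,2,3,4], [0,2,4,8]

so the chain groups are C_0 ≅ Z^10, C_1 ≅ Z^24, C_2 ≅ Z^16, C_3 ≅ Z^3.

Boundary ∂_1: C_1 → C_0 sends each edge [p,q] (with p < q) to q − p.
The resulting 10×24 matrix has rank 9, and its Smith normal form has invariant factors (1,1,1,1,1,1,1,1,1).

∂_2: C_2 → C_1 acts by ∂[p,q,r] = [q,r] − [p,r] + [p,q]. For instance
  ∂[0,2,8] = [2,8] − [0,8] + [0,2],
  ∂[1,7,9] = [7,9] − [1,9] + [1,7].
The resulting 24×16 matrix has rank 13, and its Smith normal form has invariant factors (1,1,1,1,1,1,1,1,1,1,1,1,1).

∂_3: C_3 → C_2 sends each 3-simplex σ to the alternating sum Σ_i (−1)^i (σ with its i-th vertex removed). For instance
  ∂[0,2,3,4] = [2,3,4] − [0,3,4] + [0,2,4] − [0,2,3],
  ∂[0,2,4,8] = [2,4,8] − [0,4,8] + [0,2,8] − [0,2,4].
The resulting 16×3 matrix has rank 3, and its Smith normal form has invariant factors (1,1,1).

From H_k ≅ ker(∂_k) / im(∂_{k+1}) we obtain:

  H_1: rank ker ∂_1 − rank ∂_2 = (24 − 9) − 13 = 2, and the invariant factors of ∂_2 are all 1, so H_1 = Z^2.

H_1 = Z^2.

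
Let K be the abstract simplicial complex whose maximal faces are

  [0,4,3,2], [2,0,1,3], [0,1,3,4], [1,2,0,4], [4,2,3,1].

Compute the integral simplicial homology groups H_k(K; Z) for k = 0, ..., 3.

H_0 = Z,  H_1 = 0,  H_2 = 0,  H_3 = Z.

K has 5 vertices, 10 edges, 10 triangles, 5 3-simplices.
rank ∂_0 = 0, rank ∂_1 = 4 ⇒ b_0 = 5 − 0 − 4 = 1; all invariant factors of ∂_1 are 1 so no torsion. So H_0 = Z.
rank ∂_1 = 4, rank ∂_2 = 6 ⇒ b_1 = 10 − 4 − 6 = 0; all invariant factors of ∂_2 are 1 so no torsion. So H_1 = 0.
rank ∂_2 = 6, rank ∂_3 = 4 ⇒ b_2 = 10 − 6 − 4 = 0; all invariant factors of ∂_3 are 1 so no torsion. So H_2 = 0.
rank ∂_3 = 4, rank ∂_4 = 0 ⇒ b_3 = 5 − 4 − 0 = 1. So H_3 = Z.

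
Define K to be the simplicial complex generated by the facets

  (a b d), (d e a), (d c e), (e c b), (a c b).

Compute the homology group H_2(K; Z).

Fix the vertex order a < b < c < d < e and write every simplex with vertices in increasing order. Then dim K = 2 and the simplices of K are:

  0-simplices (5): a, b, c, d, e
  1-simplices (10): ab, ac, ad, ae, bc, bd, be, cd, ce, de
  2-simplices (5): abc, abd, ade, bce, cde

Hence C_0 ≅ Z^5, C_1 ≅ Z^10, C_2 ≅ Z^5.

Boundary ∂_1: C_1 → C_0 sends each edge [p,q] (with p < q) to q − p. For instance
  ∂ac = c − a.
The 5×10 boundary matrix has rank 4 and Smith normal form diag(1,1,1,1).

Boundary ∂_2: C_2 → C_1 acts by ∂[p,q,r] = [q,r] − [p,r] + [p,q]. For instance
  ∂cde = de − ce + cd,
  ∂abd = bd − ad + ab.
This gives a 10×5 integer matrix of rank 5; reducing to Smith normal form yields diagonal entries (1,1,1,1,1).

From H_k ≅ ker(∂_k) / im(∂_{k+1}) we obtain:

  H_2: rank ker ∂_2 − rank ∂_3 = (5 − 5) − 0 = 0, and there is no ∂_3, so H_2 ≅ 0.

H_2 = 0.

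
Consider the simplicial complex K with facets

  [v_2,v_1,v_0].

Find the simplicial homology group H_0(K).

K has 3 vertices, 3 edges, 1 triangle.
rank ∂_0 = 0, rank ∂_1 = 2 ⇒ b_0 = 3 − 0 − 2 = 1; all invariant factors of ∂_1 are 1 so no torsion. So H_0 ≅ Z.

H_0 = Z.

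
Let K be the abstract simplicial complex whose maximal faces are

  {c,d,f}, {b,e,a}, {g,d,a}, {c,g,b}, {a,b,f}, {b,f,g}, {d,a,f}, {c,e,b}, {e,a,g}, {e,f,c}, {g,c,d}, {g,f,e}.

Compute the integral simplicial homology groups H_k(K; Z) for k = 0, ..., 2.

H_0 ≅ Z,  H_1 ≅ Z/2,  H_2 = 0.

K has 7 vertices, 18 edges, 12 triangles.
rank ∂_0 = 0, rank ∂_1 = 6 ⇒ b_0 = 7 − 0 − 6 = 1; all invariant factors of ∂_1 are 1 so no torsion. So H_0 = Z.
rank ∂_1 = 6, rank ∂_2 = 12 ⇒ b_1 = 18 − 6 − 12 = 0; ∂_2 has invariant factor(s) [2] giving torsion. So H_1 = Z/2.
rank ∂_2 = 12, rank ∂_3 = 0 ⇒ b_2 = 12 − 12 − 0 = 0. So H_2 = 0.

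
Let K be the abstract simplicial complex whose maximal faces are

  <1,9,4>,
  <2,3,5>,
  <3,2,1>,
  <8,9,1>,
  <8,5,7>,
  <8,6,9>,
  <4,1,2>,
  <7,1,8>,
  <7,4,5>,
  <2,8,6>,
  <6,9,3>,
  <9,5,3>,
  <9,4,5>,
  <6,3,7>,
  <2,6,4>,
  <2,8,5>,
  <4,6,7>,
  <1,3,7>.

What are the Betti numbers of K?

b_0 = 1, b_1 = 2, b_2 = 1.

We work with the vertex ordering 1 < 2 < 3 < 4 < 5 < 6 < 7 < 8 < 9. The simplices of K, each written with vertices in increasing order, are:

  0-simplices (9): [1], [2], [3], [4], [5], [6], [7], [8], [9]
  1-simplices (27): (27 of them)
  2-simplices (18): [1,2,3], [1,2,4], [1,3,7], [1,4,9], [1,7,8], [1,8,9], [2,3,5], [2,4,6], [2,5,8], [2,6,8], [3,5,9], [3,6,7], [3,6,9], [4,5,7], [4,5,9], [4,6,7], [5,7,8], [6,8,9]

giving chain groups C_0 ≅ Z^9, C_1 ≅ Z^27, C_2 ≅ Z^18.

The boundary map ∂_1: C_1 → C_0 maps an edge to its endpoints' difference, ∂[p,q] = q − p. For instance
  ∂[1,3] = [3] − [1].
As a 9×27 matrix over Z this has rank 8, with invariant factors (1,1,1,1,1,1,1,1).

∂_2: C_2 → C_1 sends each 2-simplex [p,q,r] to [q,r] − [p,r] + [p,q]. For instance
  ∂[3,5,9] = [5,9] − [3,9] + [3,5],
  ∂[5,7,8] = [7,8] − [5,8] + [5,7].
As a 27×18 matrix over Z this has rank 17, with invariant factors (1,1,1,1,1,1,1,1,1,1,1,1,1,1,1,1,1).

Reading off H_k = ker ∂_k / im ∂_{k+1}:

  H_0: rank C_0 − rank ∂_1 = 9 − 8 = 1, and the invariant factors of ∂_1 are all 1, so H_0 = Z.
  H_1: rank ker ∂_1 − rank ∂_2 = (27 − 8) − 17 = 2, and the invariant factors of ∂_2 are all 1, so H_1 = Z^2.
  H_2: rank ker ∂_2 − rank ∂_3 = (18 − 17) − 0 = 1, and there is no ∂_3, so H_2 = Z.

As a check, the Euler characteristic is 9 − 27 + 18 = 0, which agrees with 1 − 2 + 1 = 0.

Hence the Betti numbers are b_0 = 1, b_1 = 2, b_2 = 1.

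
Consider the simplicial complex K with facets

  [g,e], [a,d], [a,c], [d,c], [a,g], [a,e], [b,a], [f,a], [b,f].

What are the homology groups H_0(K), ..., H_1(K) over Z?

H_0 = Z,  H_1 = Z^3.

Order the vertices as a < b < c < d < e < f < g. Listing each simplex with vertices in this order, K has dimension 1 with simplices:

  0-simplices (7): a, b, c, d, e, f, g
  1-simplices (9): ab, ac, ad, ae, af, ag, bf, cd, eg

so the chain groups are C_0 ≅ Z^7, C_1 ≅ Z^9.

∂_1: C_1 → C_0 sends each edge [p,q] (with p < q) to q − p.
This gives a 7×9 integer matrix of rank 6; reducing to Smith normal form yields diagonal entries (1,1,1,1,1,1).

Reading off H_k = ker ∂_k / im ∂_{k+1}:

  H_0: rank C_0 − rank ∂_1 = 7 − 6 = 1, and the invariant factors of ∂_1 are all 1, so H_0 ≅ Z.
  H_1: rank ker ∂_1 − rank ∂_2 = (9 − 6) − 0 = 3, and there is no ∂_2, so H_1 ≅ Z^3.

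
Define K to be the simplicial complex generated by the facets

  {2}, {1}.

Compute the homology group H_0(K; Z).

We work with the vertex ordering 1 < 2. The simplices of K, each written with vertices in increasing order, are:

  0-simplices (2): [1], [2]

giving chain groups C_0 ≅ Z^2.

From H_k ≅ ker(∂_k) / im(∂_{k+1}) we obtain:

  H_0: rank C_0 − rank ∂_1 = 2 − 0 = 2, and there is no ∂_1, so H_0 = Z^2.

(K is a triangulation of a set of 2 points.)

H_0 ≅ Z^2.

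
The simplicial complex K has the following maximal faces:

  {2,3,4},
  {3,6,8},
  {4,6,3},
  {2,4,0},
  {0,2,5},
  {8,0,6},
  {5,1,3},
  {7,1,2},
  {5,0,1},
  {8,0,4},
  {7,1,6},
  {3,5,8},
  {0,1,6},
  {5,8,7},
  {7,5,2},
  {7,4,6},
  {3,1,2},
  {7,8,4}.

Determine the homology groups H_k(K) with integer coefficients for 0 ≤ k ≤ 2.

H_0 ≅ Z,  H_1 ≅ Z ⊕ Z/2,  H_2 = 0.

We work with the vertex ordering 0 < 1 < 2 < 3 < 4 < 5 < 6 < 7 < 8. The simplices of K, each written with vertices in increasing order, are:

  0-simplices (9): [0], [1], [2], [3], [4], [5], [6], [7], [8]
  1-simplices (27): (27 of them)
  2-simplices (18): [0,1,5], [0,1,6], [0,2,4], [0,2,5], [0,4,8], [0,6,8], [1,2,3], [1,2,7], [1,3,5], [1,6,7], [2,3,4], [2,5,7], [3,4,6], [3,5,8], [3,6,8], [4,6,7], [4,7,8], [5,7,8]

Hence C_0 ≅ Z^9, C_1 ≅ Z^27, C_2 ≅ Z^18.

Boundary ∂_1: C_1 → C_0 is given by ∂[p,q] = [q] − [p].
The 9×27 boundary matrix has rank 8 and Smith normal form diag(1,1,1,1,1,1,1,1).

Boundary ∂_2: C_2 → C_1 maps a triangle to the signed sum of its edges. For instance
  ∂[1,2,3] = [2,3] − [1,3] + [1,2],
  ∂[3,6,8] = [6,8] − [3,8] + [3,6].
This gives a 27×18 integer matrix of rank 18; reducing to Smith normal form yields diagonal entries (1,1,1,1,1,1,1,1,1,1,1,1,1,1,1,1,1,2).

Computing H_k = (kernel of ∂_k) / (image of ∂_{k+1}):

  H_0: rank C_0 − rank ∂_1 = 9 − 8 = 1, and the invariant factors of ∂_1 are all 1, so H_0 = Z.
  H_1: rank ker ∂_1 − rank ∂_2 = (27 − 8) − 18 = 1, and ∂_2 has invariant factor 2 > 1, so H_1 = Z ⊕ Z/2.
  H_2: rank ker ∂_2 − rank ∂_3 = (18 − 18) − 0 = 0, and there is no ∂_3, so H_2 = 0.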